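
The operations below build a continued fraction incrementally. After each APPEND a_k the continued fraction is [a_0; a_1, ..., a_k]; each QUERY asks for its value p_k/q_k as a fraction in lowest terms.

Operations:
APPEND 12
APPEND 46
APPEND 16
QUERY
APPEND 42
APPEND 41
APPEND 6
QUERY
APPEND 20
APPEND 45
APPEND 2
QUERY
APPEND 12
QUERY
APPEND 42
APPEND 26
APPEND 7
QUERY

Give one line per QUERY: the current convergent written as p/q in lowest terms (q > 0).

8860/737
92103391/7661422
169203627625/14074838951
2114116667176/175858236799
16294863784440343/1355453111222740

APPEND 12: p_0 = 12·1 + 0 = 12, q_0 = 12·0 + 1 = 1 → 12/1
APPEND 46: p_1 = 46·12 + 1 = 553, q_1 = 46·1 + 0 = 46 → 553/46
APPEND 16: p_2 = 16·553 + 12 = 8860, q_2 = 16·46 + 1 = 737 → 8860/737
APPEND 42: p_3 = 42·8860 + 553 = 372673, q_3 = 42·737 + 46 = 31000 → 372673/31000
APPEND 41: p_4 = 41·372673 + 8860 = 15288453, q_4 = 41·31000 + 737 = 1271737 → 15288453/1271737
APPEND 6: p_5 = 6·15288453 + 372673 = 92103391, q_5 = 6·1271737 + 31000 = 7661422 → 92103391/7661422
APPEND 20: p_6 = 20·92103391 + 15288453 = 1857356273, q_6 = 20·7661422 + 1271737 = 154500177 → 1857356273/154500177
APPEND 45: p_7 = 45·1857356273 + 92103391 = 83673135676, q_7 = 45·154500177 + 7661422 = 6960169387 → 83673135676/6960169387
APPEND 2: p_8 = 2·83673135676 + 1857356273 = 169203627625, q_8 = 2·6960169387 + 154500177 = 14074838951 → 169203627625/14074838951
APPEND 12: p_9 = 12·169203627625 + 83673135676 = 2114116667176, q_9 = 12·14074838951 + 6960169387 = 175858236799 → 2114116667176/175858236799
APPEND 42: p_10 = 42·2114116667176 + 169203627625 = 88962103649017, q_10 = 42·175858236799 + 14074838951 = 7400120784509 → 88962103649017/7400120784509
APPEND 26: p_11 = 26·88962103649017 + 2114116667176 = 2315128811541618, q_11 = 26·7400120784509 + 175858236799 = 192578998634033 → 2315128811541618/192578998634033
APPEND 7: p_12 = 7·2315128811541618 + 88962103649017 = 16294863784440343, q_12 = 7·192578998634033 + 7400120784509 = 1355453111222740 → 16294863784440343/1355453111222740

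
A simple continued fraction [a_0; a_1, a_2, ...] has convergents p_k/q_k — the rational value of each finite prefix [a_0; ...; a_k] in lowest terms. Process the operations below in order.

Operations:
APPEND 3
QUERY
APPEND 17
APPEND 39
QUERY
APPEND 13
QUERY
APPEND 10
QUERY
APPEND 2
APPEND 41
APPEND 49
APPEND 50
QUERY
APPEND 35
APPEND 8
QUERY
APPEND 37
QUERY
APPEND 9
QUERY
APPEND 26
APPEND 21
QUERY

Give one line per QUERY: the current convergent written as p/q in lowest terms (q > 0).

3/1
2031/664
26455/8649
266581/87154
56917842828/18608294191
16003016975780/5231906780599
594104890495479/194232213192964
5362947031435091/1753321825517275
2946008228895399836/963145915035001669

APPEND 3: p_0 = 3·1 + 0 = 3, q_0 = 3·0 + 1 = 1 → 3/1
APPEND 17: p_1 = 17·3 + 1 = 52, q_1 = 17·1 + 0 = 17 → 52/17
APPEND 39: p_2 = 39·52 + 3 = 2031, q_2 = 39·17 + 1 = 664 → 2031/664
APPEND 13: p_3 = 13·2031 + 52 = 26455, q_3 = 13·664 + 17 = 8649 → 26455/8649
APPEND 10: p_4 = 10·26455 + 2031 = 266581, q_4 = 10·8649 + 664 = 87154 → 266581/87154
APPEND 2: p_5 = 2·266581 + 26455 = 559617, q_5 = 2·87154 + 8649 = 182957 → 559617/182957
APPEND 41: p_6 = 41·559617 + 266581 = 23210878, q_6 = 41·182957 + 87154 = 7588391 → 23210878/7588391
APPEND 49: p_7 = 49·23210878 + 559617 = 1137892639, q_7 = 49·7588391 + 182957 = 372014116 → 1137892639/372014116
APPEND 50: p_8 = 50·1137892639 + 23210878 = 56917842828, q_8 = 50·372014116 + 7588391 = 18608294191 → 56917842828/18608294191
APPEND 35: p_9 = 35·56917842828 + 1137892639 = 1993262391619, q_9 = 35·18608294191 + 372014116 = 651662310801 → 1993262391619/651662310801
APPEND 8: p_10 = 8·1993262391619 + 56917842828 = 16003016975780, q_10 = 8·651662310801 + 18608294191 = 5231906780599 → 16003016975780/5231906780599
APPEND 37: p_11 = 37·16003016975780 + 1993262391619 = 594104890495479, q_11 = 37·5231906780599 + 651662310801 = 194232213192964 → 594104890495479/194232213192964
APPEND 9: p_12 = 9·594104890495479 + 16003016975780 = 5362947031435091, q_12 = 9·194232213192964 + 5231906780599 = 1753321825517275 → 5362947031435091/1753321825517275
APPEND 26: p_13 = 26·5362947031435091 + 594104890495479 = 140030727707807845, q_13 = 26·1753321825517275 + 194232213192964 = 45780599676642114 → 140030727707807845/45780599676642114
APPEND 21: p_14 = 21·140030727707807845 + 5362947031435091 = 2946008228895399836, q_14 = 21·45780599676642114 + 1753321825517275 = 963145915035001669 → 2946008228895399836/963145915035001669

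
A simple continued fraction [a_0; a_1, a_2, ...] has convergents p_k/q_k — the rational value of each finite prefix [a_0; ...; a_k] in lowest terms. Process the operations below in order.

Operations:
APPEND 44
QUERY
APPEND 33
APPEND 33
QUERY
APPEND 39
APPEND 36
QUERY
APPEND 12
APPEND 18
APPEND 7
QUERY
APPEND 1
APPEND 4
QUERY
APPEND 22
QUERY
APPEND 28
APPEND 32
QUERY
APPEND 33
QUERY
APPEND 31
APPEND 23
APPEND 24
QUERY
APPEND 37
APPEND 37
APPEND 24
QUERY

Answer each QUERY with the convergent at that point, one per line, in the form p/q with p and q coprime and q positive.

44/1
47993/1090
67482473/1532638
103553560023/2351871739
576477455639/13092751575
12800734997962/290725754609
11500706571752362/261199969934673
379882313925226521/8627752421724836
6527799573888542742193/148257069407124133781
215116942507871215898611461/4885659725768770518679664

APPEND 44: p_0 = 44·1 + 0 = 44, q_0 = 44·0 + 1 = 1 → 44/1
APPEND 33: p_1 = 33·44 + 1 = 1453, q_1 = 33·1 + 0 = 33 → 1453/33
APPEND 33: p_2 = 33·1453 + 44 = 47993, q_2 = 33·33 + 1 = 1090 → 47993/1090
APPEND 39: p_3 = 39·47993 + 1453 = 1873180, q_3 = 39·1090 + 33 = 42543 → 1873180/42543
APPEND 36: p_4 = 36·1873180 + 47993 = 67482473, q_4 = 36·42543 + 1090 = 1532638 → 67482473/1532638
APPEND 12: p_5 = 12·67482473 + 1873180 = 811662856, q_5 = 12·1532638 + 42543 = 18434199 → 811662856/18434199
APPEND 18: p_6 = 18·811662856 + 67482473 = 14677413881, q_6 = 18·18434199 + 1532638 = 333348220 → 14677413881/333348220
APPEND 7: p_7 = 7·14677413881 + 811662856 = 103553560023, q_7 = 7·333348220 + 18434199 = 2351871739 → 103553560023/2351871739
APPEND 1: p_8 = 1·103553560023 + 14677413881 = 118230973904, q_8 = 1·2351871739 + 333348220 = 2685219959 → 118230973904/2685219959
APPEND 4: p_9 = 4·118230973904 + 103553560023 = 576477455639, q_9 = 4·2685219959 + 2351871739 = 13092751575 → 576477455639/13092751575
APPEND 22: p_10 = 22·576477455639 + 118230973904 = 12800734997962, q_10 = 22·13092751575 + 2685219959 = 290725754609 → 12800734997962/290725754609
APPEND 28: p_11 = 28·12800734997962 + 576477455639 = 358997057398575, q_11 = 28·290725754609 + 13092751575 = 8153413880627 → 358997057398575/8153413880627
APPEND 32: p_12 = 32·358997057398575 + 12800734997962 = 11500706571752362, q_12 = 32·8153413880627 + 290725754609 = 261199969934673 → 11500706571752362/261199969934673
APPEND 33: p_13 = 33·11500706571752362 + 358997057398575 = 379882313925226521, q_13 = 33·261199969934673 + 8153413880627 = 8627752421724836 → 379882313925226521/8627752421724836
APPEND 31: p_14 = 31·379882313925226521 + 11500706571752362 = 11787852438253774513, q_14 = 31·8627752421724836 + 261199969934673 = 267721525043404589 → 11787852438253774513/267721525043404589
APPEND 23: p_15 = 23·11787852438253774513 + 379882313925226521 = 271500488393762040320, q_15 = 23·267721525043404589 + 8627752421724836 = 6166222828420030383 → 271500488393762040320/6166222828420030383
APPEND 24: p_16 = 24·271500488393762040320 + 11787852438253774513 = 6527799573888542742193, q_16 = 24·6166222828420030383 + 267721525043404589 = 148257069407124133781 → 6527799573888542742193/148257069407124133781
APPEND 37: p_17 = 37·6527799573888542742193 + 271500488393762040320 = 241800084722269843501461, q_17 = 37·148257069407124133781 + 6166222828420030383 = 5491677790892012980280 → 241800084722269843501461/5491677790892012980280
APPEND 37: p_18 = 37·241800084722269843501461 + 6527799573888542742193 = 8953130934297872752296250, q_18 = 37·5491677790892012980280 + 148257069407124133781 = 203340335332411604404141 → 8953130934297872752296250/203340335332411604404141
APPEND 24: p_19 = 24·8953130934297872752296250 + 241800084722269843501461 = 215116942507871215898611461, q_19 = 24·203340335332411604404141 + 5491677790892012980280 = 4885659725768770518679664 → 215116942507871215898611461/4885659725768770518679664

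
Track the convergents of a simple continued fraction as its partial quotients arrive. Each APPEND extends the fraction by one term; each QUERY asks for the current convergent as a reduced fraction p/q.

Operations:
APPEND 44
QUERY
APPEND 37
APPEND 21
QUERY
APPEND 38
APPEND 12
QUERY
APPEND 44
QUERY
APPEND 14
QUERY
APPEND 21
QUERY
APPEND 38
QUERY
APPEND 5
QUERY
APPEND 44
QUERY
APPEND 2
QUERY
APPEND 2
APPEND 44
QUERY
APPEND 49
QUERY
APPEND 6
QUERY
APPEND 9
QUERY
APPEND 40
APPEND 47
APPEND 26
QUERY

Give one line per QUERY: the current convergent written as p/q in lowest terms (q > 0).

44/1
34253/778
15673169/355990
690922679/15693161
9688590675/220060244
204151326854/4636958285
7767439011127/176424475074
39041346382489/886759333655
1725586679840643/39193835155894
3490214706063775/79274429645443
386554922752664267/8779952985303763
18949897230972517276/430415438974331167
114085938308587767923/2591272586831290765
1045723342008262428583/23751868720455948052
51323501800487815669593347/1165728092765131501958787

APPEND 44: p_0 = 44·1 + 0 = 44, q_0 = 44·0 + 1 = 1 → 44/1
APPEND 37: p_1 = 37·44 + 1 = 1629, q_1 = 37·1 + 0 = 37 → 1629/37
APPEND 21: p_2 = 21·1629 + 44 = 34253, q_2 = 21·37 + 1 = 778 → 34253/778
APPEND 38: p_3 = 38·34253 + 1629 = 1303243, q_3 = 38·778 + 37 = 29601 → 1303243/29601
APPEND 12: p_4 = 12·1303243 + 34253 = 15673169, q_4 = 12·29601 + 778 = 355990 → 15673169/355990
APPEND 44: p_5 = 44·15673169 + 1303243 = 690922679, q_5 = 44·355990 + 29601 = 15693161 → 690922679/15693161
APPEND 14: p_6 = 14·690922679 + 15673169 = 9688590675, q_6 = 14·15693161 + 355990 = 220060244 → 9688590675/220060244
APPEND 21: p_7 = 21·9688590675 + 690922679 = 204151326854, q_7 = 21·220060244 + 15693161 = 4636958285 → 204151326854/4636958285
APPEND 38: p_8 = 38·204151326854 + 9688590675 = 7767439011127, q_8 = 38·4636958285 + 220060244 = 176424475074 → 7767439011127/176424475074
APPEND 5: p_9 = 5·7767439011127 + 204151326854 = 39041346382489, q_9 = 5·176424475074 + 4636958285 = 886759333655 → 39041346382489/886759333655
APPEND 44: p_10 = 44·39041346382489 + 7767439011127 = 1725586679840643, q_10 = 44·886759333655 + 176424475074 = 39193835155894 → 1725586679840643/39193835155894
APPEND 2: p_11 = 2·1725586679840643 + 39041346382489 = 3490214706063775, q_11 = 2·39193835155894 + 886759333655 = 79274429645443 → 3490214706063775/79274429645443
APPEND 2: p_12 = 2·3490214706063775 + 1725586679840643 = 8706016091968193, q_12 = 2·79274429645443 + 39193835155894 = 197742694446780 → 8706016091968193/197742694446780
APPEND 44: p_13 = 44·8706016091968193 + 3490214706063775 = 386554922752664267, q_13 = 44·197742694446780 + 79274429645443 = 8779952985303763 → 386554922752664267/8779952985303763
APPEND 49: p_14 = 49·386554922752664267 + 8706016091968193 = 18949897230972517276, q_14 = 49·8779952985303763 + 197742694446780 = 430415438974331167 → 18949897230972517276/430415438974331167
APPEND 6: p_15 = 6·18949897230972517276 + 386554922752664267 = 114085938308587767923, q_15 = 6·430415438974331167 + 8779952985303763 = 2591272586831290765 → 114085938308587767923/2591272586831290765
APPEND 9: p_16 = 9·114085938308587767923 + 18949897230972517276 = 1045723342008262428583, q_16 = 9·2591272586831290765 + 430415438974331167 = 23751868720455948052 → 1045723342008262428583/23751868720455948052
APPEND 40: p_17 = 40·1045723342008262428583 + 114085938308587767923 = 41943019618639084911243, q_17 = 40·23751868720455948052 + 2591272586831290765 = 952666021405069212845 → 41943019618639084911243/952666021405069212845
APPEND 47: p_18 = 47·41943019618639084911243 + 1045723342008262428583 = 1972367645418045253257004, q_18 = 47·952666021405069212845 + 23751868720455948052 = 44799054874758708951767 → 1972367645418045253257004/44799054874758708951767
APPEND 26: p_19 = 26·1972367645418045253257004 + 41943019618639084911243 = 51323501800487815669593347, q_19 = 26·44799054874758708951767 + 952666021405069212845 = 1165728092765131501958787 → 51323501800487815669593347/1165728092765131501958787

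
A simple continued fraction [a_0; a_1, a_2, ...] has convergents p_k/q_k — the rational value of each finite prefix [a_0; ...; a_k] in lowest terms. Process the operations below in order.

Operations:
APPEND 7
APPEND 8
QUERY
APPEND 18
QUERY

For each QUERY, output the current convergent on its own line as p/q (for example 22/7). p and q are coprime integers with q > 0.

APPEND 7: p_0 = 7·1 + 0 = 7, q_0 = 7·0 + 1 = 1 → 7/1
APPEND 8: p_1 = 8·7 + 1 = 57, q_1 = 8·1 + 0 = 8 → 57/8
APPEND 18: p_2 = 18·57 + 7 = 1033, q_2 = 18·8 + 1 = 145 → 1033/145

57/8
1033/145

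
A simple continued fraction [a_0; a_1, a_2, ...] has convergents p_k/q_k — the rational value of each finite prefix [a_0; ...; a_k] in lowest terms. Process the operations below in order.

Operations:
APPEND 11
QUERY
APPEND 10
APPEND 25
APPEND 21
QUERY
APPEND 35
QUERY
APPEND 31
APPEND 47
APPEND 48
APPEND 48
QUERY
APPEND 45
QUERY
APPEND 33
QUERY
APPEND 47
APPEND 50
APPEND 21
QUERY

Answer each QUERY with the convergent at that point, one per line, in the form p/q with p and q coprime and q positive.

11/1
58617/5281
2054381/185086
6913547688129/622864447931
311253615750089/28041870872402
10278282867441066/926004603237197
508259310293355943127/45790767489062695848

APPEND 11: p_0 = 11·1 + 0 = 11, q_0 = 11·0 + 1 = 1 → 11/1
APPEND 10: p_1 = 10·11 + 1 = 111, q_1 = 10·1 + 0 = 10 → 111/10
APPEND 25: p_2 = 25·111 + 11 = 2786, q_2 = 25·10 + 1 = 251 → 2786/251
APPEND 21: p_3 = 21·2786 + 111 = 58617, q_3 = 21·251 + 10 = 5281 → 58617/5281
APPEND 35: p_4 = 35·58617 + 2786 = 2054381, q_4 = 35·5281 + 251 = 185086 → 2054381/185086
APPEND 31: p_5 = 31·2054381 + 58617 = 63744428, q_5 = 31·185086 + 5281 = 5742947 → 63744428/5742947
APPEND 47: p_6 = 47·63744428 + 2054381 = 2998042497, q_6 = 47·5742947 + 185086 = 270103595 → 2998042497/270103595
APPEND 48: p_7 = 48·2998042497 + 63744428 = 143969784284, q_7 = 48·270103595 + 5742947 = 12970715507 → 143969784284/12970715507
APPEND 48: p_8 = 48·143969784284 + 2998042497 = 6913547688129, q_8 = 48·12970715507 + 270103595 = 622864447931 → 6913547688129/622864447931
APPEND 45: p_9 = 45·6913547688129 + 143969784284 = 311253615750089, q_9 = 45·622864447931 + 12970715507 = 28041870872402 → 311253615750089/28041870872402
APPEND 33: p_10 = 33·311253615750089 + 6913547688129 = 10278282867441066, q_10 = 33·28041870872402 + 622864447931 = 926004603237197 → 10278282867441066/926004603237197
APPEND 47: p_11 = 47·10278282867441066 + 311253615750089 = 483390548385480191, q_11 = 47·926004603237197 + 28041870872402 = 43550258223020661 → 483390548385480191/43550258223020661
APPEND 50: p_12 = 50·483390548385480191 + 10278282867441066 = 24179805702141450616, q_12 = 50·43550258223020661 + 926004603237197 = 2178438915754270247 → 24179805702141450616/2178438915754270247
APPEND 21: p_13 = 21·24179805702141450616 + 483390548385480191 = 508259310293355943127, q_13 = 21·2178438915754270247 + 43550258223020661 = 45790767489062695848 → 508259310293355943127/45790767489062695848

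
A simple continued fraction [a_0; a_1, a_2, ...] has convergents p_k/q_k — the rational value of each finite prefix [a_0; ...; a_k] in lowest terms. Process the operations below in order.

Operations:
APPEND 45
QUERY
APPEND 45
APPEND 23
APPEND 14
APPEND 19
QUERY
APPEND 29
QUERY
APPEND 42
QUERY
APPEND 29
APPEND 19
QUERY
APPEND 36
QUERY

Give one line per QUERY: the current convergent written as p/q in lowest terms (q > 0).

45/1
12492175/277467
362928103/8061092
15255472501/338843331
8427916454509/187194679460
303847763992956/6748842978251

APPEND 45: p_0 = 45·1 + 0 = 45, q_0 = 45·0 + 1 = 1 → 45/1
APPEND 45: p_1 = 45·45 + 1 = 2026, q_1 = 45·1 + 0 = 45 → 2026/45
APPEND 23: p_2 = 23·2026 + 45 = 46643, q_2 = 23·45 + 1 = 1036 → 46643/1036
APPEND 14: p_3 = 14·46643 + 2026 = 655028, q_3 = 14·1036 + 45 = 14549 → 655028/14549
APPEND 19: p_4 = 19·655028 + 46643 = 12492175, q_4 = 19·14549 + 1036 = 277467 → 12492175/277467
APPEND 29: p_5 = 29·12492175 + 655028 = 362928103, q_5 = 29·277467 + 14549 = 8061092 → 362928103/8061092
APPEND 42: p_6 = 42·362928103 + 12492175 = 15255472501, q_6 = 42·8061092 + 277467 = 338843331 → 15255472501/338843331
APPEND 29: p_7 = 29·15255472501 + 362928103 = 442771630632, q_7 = 29·338843331 + 8061092 = 9834517691 → 442771630632/9834517691
APPEND 19: p_8 = 19·442771630632 + 15255472501 = 8427916454509, q_8 = 19·9834517691 + 338843331 = 187194679460 → 8427916454509/187194679460
APPEND 36: p_9 = 36·8427916454509 + 442771630632 = 303847763992956, q_9 = 36·187194679460 + 9834517691 = 6748842978251 → 303847763992956/6748842978251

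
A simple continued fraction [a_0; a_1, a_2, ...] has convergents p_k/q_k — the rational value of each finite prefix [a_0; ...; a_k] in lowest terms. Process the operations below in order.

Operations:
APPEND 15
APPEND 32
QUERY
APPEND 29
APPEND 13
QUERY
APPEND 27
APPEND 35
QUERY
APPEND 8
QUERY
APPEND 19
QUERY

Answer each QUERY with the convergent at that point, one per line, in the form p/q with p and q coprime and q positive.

481/32
182013/12109
172673038/11487629
1386312619/92228904
26512612799/1763836805

APPEND 15: p_0 = 15·1 + 0 = 15, q_0 = 15·0 + 1 = 1 → 15/1
APPEND 32: p_1 = 32·15 + 1 = 481, q_1 = 32·1 + 0 = 32 → 481/32
APPEND 29: p_2 = 29·481 + 15 = 13964, q_2 = 29·32 + 1 = 929 → 13964/929
APPEND 13: p_3 = 13·13964 + 481 = 182013, q_3 = 13·929 + 32 = 12109 → 182013/12109
APPEND 27: p_4 = 27·182013 + 13964 = 4928315, q_4 = 27·12109 + 929 = 327872 → 4928315/327872
APPEND 35: p_5 = 35·4928315 + 182013 = 172673038, q_5 = 35·327872 + 12109 = 11487629 → 172673038/11487629
APPEND 8: p_6 = 8·172673038 + 4928315 = 1386312619, q_6 = 8·11487629 + 327872 = 92228904 → 1386312619/92228904
APPEND 19: p_7 = 19·1386312619 + 172673038 = 26512612799, q_7 = 19·92228904 + 11487629 = 1763836805 → 26512612799/1763836805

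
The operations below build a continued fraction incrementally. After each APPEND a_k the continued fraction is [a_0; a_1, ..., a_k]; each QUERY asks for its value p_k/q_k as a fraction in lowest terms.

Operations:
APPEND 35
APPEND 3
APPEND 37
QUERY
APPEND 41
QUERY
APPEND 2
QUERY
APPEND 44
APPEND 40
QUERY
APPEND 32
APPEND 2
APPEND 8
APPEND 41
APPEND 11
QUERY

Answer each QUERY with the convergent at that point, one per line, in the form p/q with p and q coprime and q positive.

APPEND 35: p_0 = 35·1 + 0 = 35, q_0 = 35·0 + 1 = 1 → 35/1
APPEND 3: p_1 = 3·35 + 1 = 106, q_1 = 3·1 + 0 = 3 → 106/3
APPEND 37: p_2 = 37·106 + 35 = 3957, q_2 = 37·3 + 1 = 112 → 3957/112
APPEND 41: p_3 = 41·3957 + 106 = 162343, q_3 = 41·112 + 3 = 4595 → 162343/4595
APPEND 2: p_4 = 2·162343 + 3957 = 328643, q_4 = 2·4595 + 112 = 9302 → 328643/9302
APPEND 44: p_5 = 44·328643 + 162343 = 14622635, q_5 = 44·9302 + 4595 = 413883 → 14622635/413883
APPEND 40: p_6 = 40·14622635 + 328643 = 585234043, q_6 = 40·413883 + 9302 = 16564622 → 585234043/16564622
APPEND 32: p_7 = 32·585234043 + 14622635 = 18742112011, q_7 = 32·16564622 + 413883 = 530481787 → 18742112011/530481787
APPEND 2: p_8 = 2·18742112011 + 585234043 = 38069458065, q_8 = 2·530481787 + 16564622 = 1077528196 → 38069458065/1077528196
APPEND 8: p_9 = 8·38069458065 + 18742112011 = 323297776531, q_9 = 8·1077528196 + 530481787 = 9150707355 → 323297776531/9150707355
APPEND 41: p_10 = 41·323297776531 + 38069458065 = 13293278295836, q_10 = 41·9150707355 + 1077528196 = 376256529751 → 13293278295836/376256529751
APPEND 11: p_11 = 11·13293278295836 + 323297776531 = 146549359030727, q_11 = 11·376256529751 + 9150707355 = 4147972534616 → 146549359030727/4147972534616

3957/112
162343/4595
328643/9302
585234043/16564622
146549359030727/4147972534616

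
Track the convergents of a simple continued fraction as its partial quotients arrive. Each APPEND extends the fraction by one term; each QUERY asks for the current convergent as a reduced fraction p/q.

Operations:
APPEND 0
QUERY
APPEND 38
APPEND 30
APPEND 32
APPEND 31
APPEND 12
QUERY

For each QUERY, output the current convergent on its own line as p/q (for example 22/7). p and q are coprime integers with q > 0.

APPEND 0: p_0 = 0·1 + 0 = 0, q_0 = 0·0 + 1 = 1 → 0/1
APPEND 38: p_1 = 38·0 + 1 = 1, q_1 = 38·1 + 0 = 38 → 1/38
APPEND 30: p_2 = 30·1 + 0 = 30, q_2 = 30·38 + 1 = 1141 → 30/1141
APPEND 32: p_3 = 32·30 + 1 = 961, q_3 = 32·1141 + 38 = 36550 → 961/36550
APPEND 31: p_4 = 31·961 + 30 = 29821, q_4 = 31·36550 + 1141 = 1134191 → 29821/1134191
APPEND 12: p_5 = 12·29821 + 961 = 358813, q_5 = 12·1134191 + 36550 = 13646842 → 358813/13646842

0/1
358813/13646842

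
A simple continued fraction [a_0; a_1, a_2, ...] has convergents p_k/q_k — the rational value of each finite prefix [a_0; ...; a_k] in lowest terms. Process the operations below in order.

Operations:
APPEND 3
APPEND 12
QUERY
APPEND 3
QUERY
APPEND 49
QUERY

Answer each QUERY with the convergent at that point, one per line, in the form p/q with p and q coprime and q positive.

37/12
114/37
5623/1825

APPEND 3: p_0 = 3·1 + 0 = 3, q_0 = 3·0 + 1 = 1 → 3/1
APPEND 12: p_1 = 12·3 + 1 = 37, q_1 = 12·1 + 0 = 12 → 37/12
APPEND 3: p_2 = 3·37 + 3 = 114, q_2 = 3·12 + 1 = 37 → 114/37
APPEND 49: p_3 = 49·114 + 37 = 5623, q_3 = 49·37 + 12 = 1825 → 5623/1825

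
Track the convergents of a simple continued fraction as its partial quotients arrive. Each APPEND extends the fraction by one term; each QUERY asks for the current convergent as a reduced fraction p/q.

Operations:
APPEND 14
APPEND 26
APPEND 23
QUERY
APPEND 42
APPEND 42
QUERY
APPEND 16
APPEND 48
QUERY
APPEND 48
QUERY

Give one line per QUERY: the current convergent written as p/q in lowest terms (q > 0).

APPEND 14: p_0 = 14·1 + 0 = 14, q_0 = 14·0 + 1 = 1 → 14/1
APPEND 26: p_1 = 26·14 + 1 = 365, q_1 = 26·1 + 0 = 26 → 365/26
APPEND 23: p_2 = 23·365 + 14 = 8409, q_2 = 23·26 + 1 = 599 → 8409/599
APPEND 42: p_3 = 42·8409 + 365 = 353543, q_3 = 42·599 + 26 = 25184 → 353543/25184
APPEND 42: p_4 = 42·353543 + 8409 = 14857215, q_4 = 42·25184 + 599 = 1058327 → 14857215/1058327
APPEND 16: p_5 = 16·14857215 + 353543 = 238068983, q_5 = 16·1058327 + 25184 = 16958416 → 238068983/16958416
APPEND 48: p_6 = 48·238068983 + 14857215 = 11442168399, q_6 = 48·16958416 + 1058327 = 815062295 → 11442168399/815062295
APPEND 48: p_7 = 48·11442168399 + 238068983 = 549462152135, q_7 = 48·815062295 + 16958416 = 39139948576 → 549462152135/39139948576

8409/599
14857215/1058327
11442168399/815062295
549462152135/39139948576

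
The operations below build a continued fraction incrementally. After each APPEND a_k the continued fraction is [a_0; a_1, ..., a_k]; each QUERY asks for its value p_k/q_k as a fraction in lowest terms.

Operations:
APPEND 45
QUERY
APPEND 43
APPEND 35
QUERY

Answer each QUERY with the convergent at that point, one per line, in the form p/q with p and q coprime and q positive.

APPEND 45: p_0 = 45·1 + 0 = 45, q_0 = 45·0 + 1 = 1 → 45/1
APPEND 43: p_1 = 43·45 + 1 = 1936, q_1 = 43·1 + 0 = 43 → 1936/43
APPEND 35: p_2 = 35·1936 + 45 = 67805, q_2 = 35·43 + 1 = 1506 → 67805/1506

45/1
67805/1506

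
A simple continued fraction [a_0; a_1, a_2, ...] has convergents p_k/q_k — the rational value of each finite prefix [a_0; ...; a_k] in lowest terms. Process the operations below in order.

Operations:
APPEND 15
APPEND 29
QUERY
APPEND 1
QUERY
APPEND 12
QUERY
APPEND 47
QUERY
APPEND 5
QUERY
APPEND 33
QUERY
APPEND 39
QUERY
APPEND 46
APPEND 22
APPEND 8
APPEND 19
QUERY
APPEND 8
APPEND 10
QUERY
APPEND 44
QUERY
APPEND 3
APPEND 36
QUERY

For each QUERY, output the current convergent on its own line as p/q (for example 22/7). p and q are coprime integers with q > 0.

APPEND 15: p_0 = 15·1 + 0 = 15, q_0 = 15·0 + 1 = 1 → 15/1
APPEND 29: p_1 = 29·15 + 1 = 436, q_1 = 29·1 + 0 = 29 → 436/29
APPEND 1: p_2 = 1·436 + 15 = 451, q_2 = 1·29 + 1 = 30 → 451/30
APPEND 12: p_3 = 12·451 + 436 = 5848, q_3 = 12·30 + 29 = 389 → 5848/389
APPEND 47: p_4 = 47·5848 + 451 = 275307, q_4 = 47·389 + 30 = 18313 → 275307/18313
APPEND 5: p_5 = 5·275307 + 5848 = 1382383, q_5 = 5·18313 + 389 = 91954 → 1382383/91954
APPEND 33: p_6 = 33·1382383 + 275307 = 45893946, q_6 = 33·91954 + 18313 = 3052795 → 45893946/3052795
APPEND 39: p_7 = 39·45893946 + 1382383 = 1791246277, q_7 = 39·3052795 + 91954 = 119150959 → 1791246277/119150959
APPEND 46: p_8 = 46·1791246277 + 45893946 = 82443222688, q_8 = 46·119150959 + 3052795 = 5483996909 → 82443222688/5483996909
APPEND 22: p_9 = 22·82443222688 + 1791246277 = 1815542145413, q_9 = 22·5483996909 + 119150959 = 120767082957 → 1815542145413/120767082957
APPEND 8: p_10 = 8·1815542145413 + 82443222688 = 14606780385992, q_10 = 8·120767082957 + 5483996909 = 971620660565 → 14606780385992/971620660565
APPEND 19: p_11 = 19·14606780385992 + 1815542145413 = 279344369479261, q_11 = 19·971620660565 + 120767082957 = 18581559633692 → 279344369479261/18581559633692
APPEND 8: p_12 = 8·279344369479261 + 14606780385992 = 2249361736220080, q_12 = 8·18581559633692 + 971620660565 = 149624097730101 → 2249361736220080/149624097730101
APPEND 10: p_13 = 10·2249361736220080 + 279344369479261 = 22772961731680061, q_13 = 10·149624097730101 + 18581559633692 = 1514822536934702 → 22772961731680061/1514822536934702
APPEND 44: p_14 = 44·22772961731680061 + 2249361736220080 = 1004259677930142764, q_14 = 44·1514822536934702 + 149624097730101 = 66801815722856989 → 1004259677930142764/66801815722856989
APPEND 3: p_15 = 3·1004259677930142764 + 22772961731680061 = 3035551995522108353, q_15 = 3·66801815722856989 + 1514822536934702 = 201920269705505669 → 3035551995522108353/201920269705505669
APPEND 36: p_16 = 36·3035551995522108353 + 1004259677930142764 = 110284131516726043472, q_16 = 36·201920269705505669 + 66801815722856989 = 7335931525121061073 → 110284131516726043472/7335931525121061073

436/29
451/30
5848/389
275307/18313
1382383/91954
45893946/3052795
1791246277/119150959
279344369479261/18581559633692
22772961731680061/1514822536934702
1004259677930142764/66801815722856989
110284131516726043472/7335931525121061073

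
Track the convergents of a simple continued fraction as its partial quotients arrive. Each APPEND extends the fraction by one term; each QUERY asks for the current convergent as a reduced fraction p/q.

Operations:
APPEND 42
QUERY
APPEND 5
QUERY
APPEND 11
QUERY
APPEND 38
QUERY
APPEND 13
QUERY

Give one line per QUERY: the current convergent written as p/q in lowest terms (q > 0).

APPEND 42: p_0 = 42·1 + 0 = 42, q_0 = 42·0 + 1 = 1 → 42/1
APPEND 5: p_1 = 5·42 + 1 = 211, q_1 = 5·1 + 0 = 5 → 211/5
APPEND 11: p_2 = 11·211 + 42 = 2363, q_2 = 11·5 + 1 = 56 → 2363/56
APPEND 38: p_3 = 38·2363 + 211 = 90005, q_3 = 38·56 + 5 = 2133 → 90005/2133
APPEND 13: p_4 = 13·90005 + 2363 = 1172428, q_4 = 13·2133 + 56 = 27785 → 1172428/27785

42/1
211/5
2363/56
90005/2133
1172428/27785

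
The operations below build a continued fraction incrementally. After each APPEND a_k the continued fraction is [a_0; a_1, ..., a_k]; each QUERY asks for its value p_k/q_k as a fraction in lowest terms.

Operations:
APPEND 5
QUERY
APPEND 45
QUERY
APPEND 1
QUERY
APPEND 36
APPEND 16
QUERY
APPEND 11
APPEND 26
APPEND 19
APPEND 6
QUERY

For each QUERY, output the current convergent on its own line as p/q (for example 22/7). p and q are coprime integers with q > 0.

APPEND 5: p_0 = 5·1 + 0 = 5, q_0 = 5·0 + 1 = 1 → 5/1
APPEND 45: p_1 = 45·5 + 1 = 226, q_1 = 45·1 + 0 = 45 → 226/45
APPEND 1: p_2 = 1·226 + 5 = 231, q_2 = 1·45 + 1 = 46 → 231/46
APPEND 36: p_3 = 36·231 + 226 = 8542, q_3 = 36·46 + 45 = 1701 → 8542/1701
APPEND 16: p_4 = 16·8542 + 231 = 136903, q_4 = 16·1701 + 46 = 27262 → 136903/27262
APPEND 11: p_5 = 11·136903 + 8542 = 1514475, q_5 = 11·27262 + 1701 = 301583 → 1514475/301583
APPEND 26: p_6 = 26·1514475 + 136903 = 39513253, q_6 = 26·301583 + 27262 = 7868420 → 39513253/7868420
APPEND 19: p_7 = 19·39513253 + 1514475 = 752266282, q_7 = 19·7868420 + 301583 = 149801563 → 752266282/149801563
APPEND 6: p_8 = 6·752266282 + 39513253 = 4553110945, q_8 = 6·149801563 + 7868420 = 906677798 → 4553110945/906677798

5/1
226/45
231/46
136903/27262
4553110945/906677798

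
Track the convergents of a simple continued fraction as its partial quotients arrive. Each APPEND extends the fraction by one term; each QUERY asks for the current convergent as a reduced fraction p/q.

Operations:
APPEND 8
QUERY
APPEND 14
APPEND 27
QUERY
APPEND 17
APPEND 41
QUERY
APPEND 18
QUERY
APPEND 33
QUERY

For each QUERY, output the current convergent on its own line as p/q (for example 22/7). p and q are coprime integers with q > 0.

APPEND 8: p_0 = 8·1 + 0 = 8, q_0 = 8·0 + 1 = 1 → 8/1
APPEND 14: p_1 = 14·8 + 1 = 113, q_1 = 14·1 + 0 = 14 → 113/14
APPEND 27: p_2 = 27·113 + 8 = 3059, q_2 = 27·14 + 1 = 379 → 3059/379
APPEND 17: p_3 = 17·3059 + 113 = 52116, q_3 = 17·379 + 14 = 6457 → 52116/6457
APPEND 41: p_4 = 41·52116 + 3059 = 2139815, q_4 = 41·6457 + 379 = 265116 → 2139815/265116
APPEND 18: p_5 = 18·2139815 + 52116 = 38568786, q_5 = 18·265116 + 6457 = 4778545 → 38568786/4778545
APPEND 33: p_6 = 33·38568786 + 2139815 = 1274909753, q_6 = 33·4778545 + 265116 = 157957101 → 1274909753/157957101

8/1
3059/379
2139815/265116
38568786/4778545
1274909753/157957101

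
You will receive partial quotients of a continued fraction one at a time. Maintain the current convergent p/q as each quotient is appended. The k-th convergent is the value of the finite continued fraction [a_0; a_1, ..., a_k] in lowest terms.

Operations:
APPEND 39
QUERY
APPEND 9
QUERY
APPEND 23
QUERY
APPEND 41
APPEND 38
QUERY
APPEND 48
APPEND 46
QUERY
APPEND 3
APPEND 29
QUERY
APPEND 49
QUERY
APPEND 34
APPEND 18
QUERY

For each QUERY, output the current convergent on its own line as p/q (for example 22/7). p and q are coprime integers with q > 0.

39/1
352/9
8135/208
12695841/324614
28060471571/717465028
2487003791643/63589032725
121947976939475/3118030588618
74798875932147749/1912497353411884

APPEND 39: p_0 = 39·1 + 0 = 39, q_0 = 39·0 + 1 = 1 → 39/1
APPEND 9: p_1 = 9·39 + 1 = 352, q_1 = 9·1 + 0 = 9 → 352/9
APPEND 23: p_2 = 23·352 + 39 = 8135, q_2 = 23·9 + 1 = 208 → 8135/208
APPEND 41: p_3 = 41·8135 + 352 = 333887, q_3 = 41·208 + 9 = 8537 → 333887/8537
APPEND 38: p_4 = 38·333887 + 8135 = 12695841, q_4 = 38·8537 + 208 = 324614 → 12695841/324614
APPEND 48: p_5 = 48·12695841 + 333887 = 609734255, q_5 = 48·324614 + 8537 = 15590009 → 609734255/15590009
APPEND 46: p_6 = 46·609734255 + 12695841 = 28060471571, q_6 = 46·15590009 + 324614 = 717465028 → 28060471571/717465028
APPEND 3: p_7 = 3·28060471571 + 609734255 = 84791148968, q_7 = 3·717465028 + 15590009 = 2167985093 → 84791148968/2167985093
APPEND 29: p_8 = 29·84791148968 + 28060471571 = 2487003791643, q_8 = 29·2167985093 + 717465028 = 63589032725 → 2487003791643/63589032725
APPEND 49: p_9 = 49·2487003791643 + 84791148968 = 121947976939475, q_9 = 49·63589032725 + 2167985093 = 3118030588618 → 121947976939475/3118030588618
APPEND 34: p_10 = 34·121947976939475 + 2487003791643 = 4148718219733793, q_10 = 34·3118030588618 + 63589032725 = 106076629045737 → 4148718219733793/106076629045737
APPEND 18: p_11 = 18·4148718219733793 + 121947976939475 = 74798875932147749, q_11 = 18·106076629045737 + 3118030588618 = 1912497353411884 → 74798875932147749/1912497353411884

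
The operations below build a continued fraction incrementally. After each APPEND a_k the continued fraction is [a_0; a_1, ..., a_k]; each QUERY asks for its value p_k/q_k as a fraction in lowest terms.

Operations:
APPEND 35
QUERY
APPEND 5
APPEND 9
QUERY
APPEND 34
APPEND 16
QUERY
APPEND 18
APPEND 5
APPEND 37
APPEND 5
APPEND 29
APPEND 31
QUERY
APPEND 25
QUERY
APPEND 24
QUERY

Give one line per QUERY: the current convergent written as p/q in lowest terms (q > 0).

APPEND 35: p_0 = 35·1 + 0 = 35, q_0 = 35·0 + 1 = 1 → 35/1
APPEND 5: p_1 = 5·35 + 1 = 176, q_1 = 5·1 + 0 = 5 → 176/5
APPEND 9: p_2 = 9·176 + 35 = 1619, q_2 = 9·5 + 1 = 46 → 1619/46
APPEND 34: p_3 = 34·1619 + 176 = 55222, q_3 = 34·46 + 5 = 1569 → 55222/1569
APPEND 16: p_4 = 16·55222 + 1619 = 885171, q_4 = 16·1569 + 46 = 25150 → 885171/25150
APPEND 18: p_5 = 18·885171 + 55222 = 15988300, q_5 = 18·25150 + 1569 = 454269 → 15988300/454269
APPEND 5: p_6 = 5·15988300 + 885171 = 80826671, q_6 = 5·454269 + 25150 = 2296495 → 80826671/2296495
APPEND 37: p_7 = 37·80826671 + 15988300 = 3006575127, q_7 = 37·2296495 + 454269 = 85424584 → 3006575127/85424584
APPEND 5: p_8 = 5·3006575127 + 80826671 = 15113702306, q_8 = 5·85424584 + 2296495 = 429419415 → 15113702306/429419415
APPEND 29: p_9 = 29·15113702306 + 3006575127 = 441303942001, q_9 = 29·429419415 + 85424584 = 12538587619 → 441303942001/12538587619
APPEND 31: p_10 = 31·441303942001 + 15113702306 = 13695535904337, q_10 = 31·12538587619 + 429419415 = 389125635604 → 13695535904337/389125635604
APPEND 25: p_11 = 25·13695535904337 + 441303942001 = 342829701550426, q_11 = 25·389125635604 + 12538587619 = 9740679477719 → 342829701550426/9740679477719
APPEND 24: p_12 = 24·342829701550426 + 13695535904337 = 8241608373114561, q_12 = 24·9740679477719 + 389125635604 = 234165433100860 → 8241608373114561/234165433100860

35/1
1619/46
885171/25150
13695535904337/389125635604
342829701550426/9740679477719
8241608373114561/234165433100860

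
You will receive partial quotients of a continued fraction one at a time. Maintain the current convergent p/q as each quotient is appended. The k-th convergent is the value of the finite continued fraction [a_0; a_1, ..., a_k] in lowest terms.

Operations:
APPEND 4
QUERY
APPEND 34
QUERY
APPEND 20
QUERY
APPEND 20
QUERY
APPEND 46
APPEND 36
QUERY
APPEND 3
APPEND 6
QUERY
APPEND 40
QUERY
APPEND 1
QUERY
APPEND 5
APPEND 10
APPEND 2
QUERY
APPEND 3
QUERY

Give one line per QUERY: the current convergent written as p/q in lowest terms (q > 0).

APPEND 4: p_0 = 4·1 + 0 = 4, q_0 = 4·0 + 1 = 1 → 4/1
APPEND 34: p_1 = 34·4 + 1 = 137, q_1 = 34·1 + 0 = 34 → 137/34
APPEND 20: p_2 = 20·137 + 4 = 2744, q_2 = 20·34 + 1 = 681 → 2744/681
APPEND 20: p_3 = 20·2744 + 137 = 55017, q_3 = 20·681 + 34 = 13654 → 55017/13654
APPEND 46: p_4 = 46·55017 + 2744 = 2533526, q_4 = 46·13654 + 681 = 628765 → 2533526/628765
APPEND 36: p_5 = 36·2533526 + 55017 = 91261953, q_5 = 36·628765 + 13654 = 22649194 → 91261953/22649194
APPEND 3: p_6 = 3·91261953 + 2533526 = 276319385, q_6 = 3·22649194 + 628765 = 68576347 → 276319385/68576347
APPEND 6: p_7 = 6·276319385 + 91261953 = 1749178263, q_7 = 6·68576347 + 22649194 = 434107276 → 1749178263/434107276
APPEND 40: p_8 = 40·1749178263 + 276319385 = 70243449905, q_8 = 40·434107276 + 68576347 = 17432867387 → 70243449905/17432867387
APPEND 1: p_9 = 1·70243449905 + 1749178263 = 71992628168, q_9 = 1·17432867387 + 434107276 = 17866974663 → 71992628168/17866974663
APPEND 5: p_10 = 5·71992628168 + 70243449905 = 430206590745, q_10 = 5·17866974663 + 17432867387 = 106767740702 → 430206590745/106767740702
APPEND 10: p_11 = 10·430206590745 + 71992628168 = 4374058535618, q_11 = 10·106767740702 + 17866974663 = 1085544381683 → 4374058535618/1085544381683
APPEND 2: p_12 = 2·4374058535618 + 430206590745 = 9178323661981, q_12 = 2·1085544381683 + 106767740702 = 2277856504068 → 9178323661981/2277856504068
APPEND 3: p_13 = 3·9178323661981 + 4374058535618 = 31909029521561, q_13 = 3·2277856504068 + 1085544381683 = 7919113893887 → 31909029521561/7919113893887

4/1
137/34
2744/681
55017/13654
91261953/22649194
1749178263/434107276
70243449905/17432867387
71992628168/17866974663
9178323661981/2277856504068
31909029521561/7919113893887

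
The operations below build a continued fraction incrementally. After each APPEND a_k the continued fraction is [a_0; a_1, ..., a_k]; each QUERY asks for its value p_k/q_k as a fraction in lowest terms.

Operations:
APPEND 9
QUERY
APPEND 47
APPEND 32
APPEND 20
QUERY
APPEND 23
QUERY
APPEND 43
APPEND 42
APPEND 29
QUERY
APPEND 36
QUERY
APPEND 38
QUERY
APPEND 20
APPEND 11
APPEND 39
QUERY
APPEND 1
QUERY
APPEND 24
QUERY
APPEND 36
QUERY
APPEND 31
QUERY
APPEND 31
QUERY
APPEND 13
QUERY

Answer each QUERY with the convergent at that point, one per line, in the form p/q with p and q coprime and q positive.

APPEND 9: p_0 = 9·1 + 0 = 9, q_0 = 9·0 + 1 = 1 → 9/1
APPEND 47: p_1 = 47·9 + 1 = 424, q_1 = 47·1 + 0 = 47 → 424/47
APPEND 32: p_2 = 32·424 + 9 = 13577, q_2 = 32·47 + 1 = 1505 → 13577/1505
APPEND 20: p_3 = 20·13577 + 424 = 271964, q_3 = 20·1505 + 47 = 30147 → 271964/30147
APPEND 23: p_4 = 23·271964 + 13577 = 6268749, q_4 = 23·30147 + 1505 = 694886 → 6268749/694886
APPEND 43: p_5 = 43·6268749 + 271964 = 269828171, q_5 = 43·694886 + 30147 = 29910245 → 269828171/29910245
APPEND 42: p_6 = 42·269828171 + 6268749 = 11339051931, q_6 = 42·29910245 + 694886 = 1256925176 → 11339051931/1256925176
APPEND 29: p_7 = 29·11339051931 + 269828171 = 329102334170, q_7 = 29·1256925176 + 29910245 = 36480740349 → 329102334170/36480740349
APPEND 36: p_8 = 36·329102334170 + 11339051931 = 11859023082051, q_8 = 36·36480740349 + 1256925176 = 1314563577740 → 11859023082051/1314563577740
APPEND 38: p_9 = 38·11859023082051 + 329102334170 = 450971979452108, q_9 = 38·1314563577740 + 36480740349 = 49989896694469 → 450971979452108/49989896694469
APPEND 20: p_10 = 20·450971979452108 + 11859023082051 = 9031298612124211, q_10 = 20·49989896694469 + 1314563577740 = 1001112497467120 → 9031298612124211/1001112497467120
APPEND 11: p_11 = 11·9031298612124211 + 450971979452108 = 99795256712818429, q_11 = 11·1001112497467120 + 49989896694469 = 11062227368832789 → 99795256712818429/11062227368832789
APPEND 39: p_12 = 39·99795256712818429 + 9031298612124211 = 3901046310412042942, q_12 = 39·11062227368832789 + 1001112497467120 = 432427979881945891 → 3901046310412042942/432427979881945891
APPEND 1: p_13 = 1·3901046310412042942 + 99795256712818429 = 4000841567124861371, q_13 = 1·432427979881945891 + 11062227368832789 = 443490207250778680 → 4000841567124861371/443490207250778680
APPEND 24: p_14 = 24·4000841567124861371 + 3901046310412042942 = 99921243921408715846, q_14 = 24·443490207250778680 + 432427979881945891 = 11076192953900634211 → 99921243921408715846/11076192953900634211
APPEND 36: p_15 = 36·99921243921408715846 + 4000841567124861371 = 3601165622737838631827, q_15 = 36·11076192953900634211 + 443490207250778680 = 399186436547673610276 → 3601165622737838631827/399186436547673610276
APPEND 31: p_16 = 31·3601165622737838631827 + 99921243921408715846 = 111736055548794406302483, q_16 = 31·399186436547673610276 + 11076192953900634211 = 12385855725931782552767 → 111736055548794406302483/12385855725931782552767
APPEND 31: p_17 = 31·111736055548794406302483 + 3601165622737838631827 = 3467418887635364434008800, q_17 = 31·12385855725931782552767 + 399186436547673610276 = 384360713940432932746053 → 3467418887635364434008800/384360713940432932746053
APPEND 13: p_18 = 13·3467418887635364434008800 + 111736055548794406302483 = 45188181594808532048416883, q_18 = 13·384360713940432932746053 + 12385855725931782552767 = 5009075136951559908251456 → 45188181594808532048416883/5009075136951559908251456

9/1
271964/30147
6268749/694886
329102334170/36480740349
11859023082051/1314563577740
450971979452108/49989896694469
3901046310412042942/432427979881945891
4000841567124861371/443490207250778680
99921243921408715846/11076192953900634211
3601165622737838631827/399186436547673610276
111736055548794406302483/12385855725931782552767
3467418887635364434008800/384360713940432932746053
45188181594808532048416883/5009075136951559908251456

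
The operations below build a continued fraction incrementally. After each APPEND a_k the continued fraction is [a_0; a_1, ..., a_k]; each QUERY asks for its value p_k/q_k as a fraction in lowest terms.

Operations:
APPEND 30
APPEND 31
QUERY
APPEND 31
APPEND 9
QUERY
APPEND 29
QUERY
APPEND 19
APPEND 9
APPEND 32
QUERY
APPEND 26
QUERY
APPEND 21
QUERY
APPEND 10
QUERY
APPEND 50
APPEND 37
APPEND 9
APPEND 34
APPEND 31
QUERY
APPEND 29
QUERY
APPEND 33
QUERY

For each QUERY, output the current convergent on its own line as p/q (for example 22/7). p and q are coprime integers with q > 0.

931/31
260950/8689
7596441/252943
42030558193/1399515310
1094103449420/36430982457
23018202996013/766450146907
231276133409550/7700932451527
4098342705242595268521/136464839112440891071
118984018149591703252568/3961878266784584526849
3930570941641768802603265/130878447643003730277088

APPEND 30: p_0 = 30·1 + 0 = 30, q_0 = 30·0 + 1 = 1 → 30/1
APPEND 31: p_1 = 31·30 + 1 = 931, q_1 = 31·1 + 0 = 31 → 931/31
APPEND 31: p_2 = 31·931 + 30 = 28891, q_2 = 31·31 + 1 = 962 → 28891/962
APPEND 9: p_3 = 9·28891 + 931 = 260950, q_3 = 9·962 + 31 = 8689 → 260950/8689
APPEND 29: p_4 = 29·260950 + 28891 = 7596441, q_4 = 29·8689 + 962 = 252943 → 7596441/252943
APPEND 19: p_5 = 19·7596441 + 260950 = 144593329, q_5 = 19·252943 + 8689 = 4814606 → 144593329/4814606
APPEND 9: p_6 = 9·144593329 + 7596441 = 1308936402, q_6 = 9·4814606 + 252943 = 43584397 → 1308936402/43584397
APPEND 32: p_7 = 32·1308936402 + 144593329 = 42030558193, q_7 = 32·43584397 + 4814606 = 1399515310 → 42030558193/1399515310
APPEND 26: p_8 = 26·42030558193 + 1308936402 = 1094103449420, q_8 = 26·1399515310 + 43584397 = 36430982457 → 1094103449420/36430982457
APPEND 21: p_9 = 21·1094103449420 + 42030558193 = 23018202996013, q_9 = 21·36430982457 + 1399515310 = 766450146907 → 23018202996013/766450146907
APPEND 10: p_10 = 10·23018202996013 + 1094103449420 = 231276133409550, q_10 = 10·766450146907 + 36430982457 = 7700932451527 → 231276133409550/7700932451527
APPEND 50: p_11 = 50·231276133409550 + 23018202996013 = 11586824873473513, q_11 = 50·7700932451527 + 766450146907 = 385813072723257 → 11586824873473513/385813072723257
APPEND 37: p_12 = 37·11586824873473513 + 231276133409550 = 428943796451929531, q_12 = 37·385813072723257 + 7700932451527 = 14282784623212036 → 428943796451929531/14282784623212036
APPEND 9: p_13 = 9·428943796451929531 + 11586824873473513 = 3872080992940839292, q_13 = 9·14282784623212036 + 385813072723257 = 128930874681631581 → 3872080992940839292/128930874681631581
APPEND 34: p_14 = 34·3872080992940839292 + 428943796451929531 = 132079697556440465459, q_14 = 34·128930874681631581 + 14282784623212036 = 4397932523798685790 → 132079697556440465459/4397932523798685790
APPEND 31: p_15 = 31·132079697556440465459 + 3872080992940839292 = 4098342705242595268521, q_15 = 31·4397932523798685790 + 128930874681631581 = 136464839112440891071 → 4098342705242595268521/136464839112440891071
APPEND 29: p_16 = 29·4098342705242595268521 + 132079697556440465459 = 118984018149591703252568, q_16 = 29·136464839112440891071 + 4397932523798685790 = 3961878266784584526849 → 118984018149591703252568/3961878266784584526849
APPEND 33: p_17 = 33·118984018149591703252568 + 4098342705242595268521 = 3930570941641768802603265, q_17 = 33·3961878266784584526849 + 136464839112440891071 = 130878447643003730277088 → 3930570941641768802603265/130878447643003730277088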